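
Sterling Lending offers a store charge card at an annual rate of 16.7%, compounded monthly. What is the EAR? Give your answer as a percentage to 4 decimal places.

EAR = (1 + 0.167/12)^12 − 1.
= 1.180394 − 1 = 18.0394%.

18.0394%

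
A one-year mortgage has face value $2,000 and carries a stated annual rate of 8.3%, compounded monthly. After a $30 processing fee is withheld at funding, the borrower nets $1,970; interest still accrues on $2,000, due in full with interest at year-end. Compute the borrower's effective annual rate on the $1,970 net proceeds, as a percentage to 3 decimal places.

10.277%

Amount owed after one year: 2,000 × (1 + 0.083/12)^12 = 2,000 × 1.086231 = $2,172.46.
Effective rate on net proceeds: 2,172.46 / 1,970 − 1 = 0.102773 = 10.277%.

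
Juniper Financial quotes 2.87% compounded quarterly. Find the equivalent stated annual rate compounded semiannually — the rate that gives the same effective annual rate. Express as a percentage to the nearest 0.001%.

2.880%

EAR = (1 + 0.0287/4)^4 − 1 = 0.029010.
Solve (1 + r/2)^2 = 1.029010: r/2 = 1.029010^(1/2) − 1 = 0.014401, so r = 0.028803 = 2.880%.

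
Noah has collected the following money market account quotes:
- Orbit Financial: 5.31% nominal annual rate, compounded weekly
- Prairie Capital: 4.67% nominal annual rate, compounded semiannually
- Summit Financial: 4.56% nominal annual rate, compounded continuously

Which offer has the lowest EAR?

Orbit Financial: (1 + 0.0531/52)^52 − 1 = 5.451%
Prairie Capital: (1 + 0.0467/2)^2 − 1 = 4.725%
Summit Financial: e^0.0456 − 1 = 4.666%
The lowest effective annual rate is Summit Financial at 4.666%.

Summit Financial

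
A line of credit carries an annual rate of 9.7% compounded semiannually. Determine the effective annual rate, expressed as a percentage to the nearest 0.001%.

9.935%

EAR = (1 + 0.097/2)^2 − 1.
= 1.099352 − 1 = 9.935%.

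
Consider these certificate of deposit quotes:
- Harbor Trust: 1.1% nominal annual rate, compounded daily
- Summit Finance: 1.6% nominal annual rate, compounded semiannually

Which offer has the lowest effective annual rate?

Harbor Trust: (1 + 0.011/365)^365 − 1 = 1.106%
Summit Finance: (1 + 0.016/2)^2 − 1 = 1.606%
The lowest effective annual rate is Harbor Trust at 1.106%.

Harbor Trust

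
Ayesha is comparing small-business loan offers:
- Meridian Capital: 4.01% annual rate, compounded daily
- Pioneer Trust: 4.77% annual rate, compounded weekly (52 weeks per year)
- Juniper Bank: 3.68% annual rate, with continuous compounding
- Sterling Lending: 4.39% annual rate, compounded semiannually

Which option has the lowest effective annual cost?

Juniper Bank

Meridian Capital: (1 + 0.0401/365)^365 − 1 = 4.091%
Pioneer Trust: (1 + 0.0477/52)^52 − 1 = 4.883%
Juniper Bank: e^0.0368 − 1 = 3.749%
Sterling Lending: (1 + 0.0439/2)^2 − 1 = 4.438%
The lowest effective annual rate is Juniper Bank at 3.749%.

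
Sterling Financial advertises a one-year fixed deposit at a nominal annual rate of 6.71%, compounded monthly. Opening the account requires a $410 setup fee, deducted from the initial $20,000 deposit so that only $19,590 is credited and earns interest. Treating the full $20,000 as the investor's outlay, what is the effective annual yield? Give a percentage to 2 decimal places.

Value after one year: 19,590 × (1 + 0.0671/12)^12 = 19,590 × 1.069203 = $20,945.68.
Effective yield on the $20,000 outlay: 20,945.68 / 20,000 − 1 = 0.047284 = 4.73%.

4.73%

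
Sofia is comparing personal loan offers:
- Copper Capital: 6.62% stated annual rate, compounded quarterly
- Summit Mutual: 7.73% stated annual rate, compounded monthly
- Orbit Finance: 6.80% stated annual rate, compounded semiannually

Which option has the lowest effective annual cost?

Copper Capital: (1 + 0.0662/4)^4 − 1 = 6.786%
Summit Mutual: (1 + 0.0773/12)^12 − 1 = 8.010%
Orbit Finance: (1 + 0.0680/2)^2 − 1 = 6.916%
The lowest effective annual rate is Copper Capital at 6.786%.

Copper Capital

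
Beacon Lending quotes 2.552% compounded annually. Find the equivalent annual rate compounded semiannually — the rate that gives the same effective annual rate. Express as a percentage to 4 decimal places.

Compounded annually, EAR = nominal = 0.025520.
Solve (1 + r/2)^2 = 1.025520: r/2 = 1.025520^(1/2) − 1 = 0.012680, so r = 0.025359 = 2.5359%.

2.5359%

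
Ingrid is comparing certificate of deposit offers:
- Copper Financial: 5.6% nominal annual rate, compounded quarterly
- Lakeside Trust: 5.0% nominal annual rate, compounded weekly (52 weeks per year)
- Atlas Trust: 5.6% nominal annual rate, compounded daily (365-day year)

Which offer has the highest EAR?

Copper Financial: (1 + 0.056/4)^4 − 1 = 5.719%
Lakeside Trust: (1 + 0.050/52)^52 − 1 = 5.125%
Atlas Trust: (1 + 0.056/365)^365 − 1 = 5.759%
The highest effective annual rate is Atlas Trust at 5.759%.

Atlas Trust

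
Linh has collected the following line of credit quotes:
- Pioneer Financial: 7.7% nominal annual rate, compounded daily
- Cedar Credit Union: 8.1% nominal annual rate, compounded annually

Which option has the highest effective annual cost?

Cedar Credit Union

Pioneer Financial: (1 + 0.077/365)^365 − 1 = 8.003%
Cedar Credit Union: compounded annually, EAR = 8.100%
The highest effective annual rate is Cedar Credit Union at 8.100%.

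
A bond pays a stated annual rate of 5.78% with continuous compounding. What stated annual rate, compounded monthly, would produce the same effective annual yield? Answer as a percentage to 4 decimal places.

EAR under continuous compounding: e^0.0578 − 1 = 0.059503.
Solve (1 + r/12)^12 = 1.059503: r/12 = 1.059503^(1/12) − 1 = 0.004828, so r = 0.057939 = 5.7939%.

5.7939%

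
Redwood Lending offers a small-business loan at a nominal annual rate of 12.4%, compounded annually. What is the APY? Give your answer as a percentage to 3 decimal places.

12.400%

Annual compounding means the effective rate equals the nominal rate: 12.400%.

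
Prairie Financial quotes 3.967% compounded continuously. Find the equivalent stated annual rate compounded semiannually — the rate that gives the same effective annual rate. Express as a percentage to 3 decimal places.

EAR under continuous compounding: e^0.03967 − 1 = 0.040467.
Solve (1 + r/2)^2 = 1.040467: r/2 = 1.040467^(1/2) − 1 = 0.020033, so r = 0.040066 = 4.007%.

4.007%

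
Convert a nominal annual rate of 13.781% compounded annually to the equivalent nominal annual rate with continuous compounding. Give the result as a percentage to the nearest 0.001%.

12.911%

Compounded annually, EAR = nominal = 0.137810.
Equivalent continuous rate: r = ln(1 + 0.137810) = 0.129105 = 12.911%.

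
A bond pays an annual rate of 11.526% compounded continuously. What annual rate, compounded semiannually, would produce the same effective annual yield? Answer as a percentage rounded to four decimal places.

11.8646%

EAR under continuous compounding: e^0.11526 − 1 = 0.122165.
Solve (1 + r/2)^2 = 1.122165: r/2 = 1.122165^(1/2) − 1 = 0.059323, so r = 0.118646 = 11.8646%.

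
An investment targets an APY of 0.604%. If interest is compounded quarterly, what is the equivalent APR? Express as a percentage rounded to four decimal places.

(1 + r/4)^4 − 1 = 0.00604, so 1 + r/4 = 1.00604^(1/4).
r/4 = 0.001507, so r = 0.006026 = 0.6026%.

0.6026%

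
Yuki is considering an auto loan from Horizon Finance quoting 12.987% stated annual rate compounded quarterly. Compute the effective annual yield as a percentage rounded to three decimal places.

13.633%

EAR = (1 + 0.12987/4)^4 − 1.
= (1 + 0.032468)^4 − 1 = 1.136333 − 1 = 13.633%.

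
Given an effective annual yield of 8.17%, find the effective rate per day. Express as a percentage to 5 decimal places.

0.02152%

The per-day rate i satisfies (1 + i)^365 = 1 + 0.0817.
i = 1.0817^(1/365) − 1 = 0.0002152 = 0.02152%.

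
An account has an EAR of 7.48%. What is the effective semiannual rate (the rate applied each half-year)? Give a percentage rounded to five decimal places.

The per-half-year rate i satisfies (1 + i)^2 = 1 + 0.0748.
i = 1.0748^(1/2) − 1 = 0.0367256 = 3.67256%.

3.67256%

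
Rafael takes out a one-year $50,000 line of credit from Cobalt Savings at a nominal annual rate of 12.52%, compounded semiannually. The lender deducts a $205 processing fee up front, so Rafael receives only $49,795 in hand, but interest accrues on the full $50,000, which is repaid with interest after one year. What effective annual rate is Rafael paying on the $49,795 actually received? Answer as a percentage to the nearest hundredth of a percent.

Amount owed after one year: 50,000 × (1 + 0.1252/2)^2 = 50,000 × 1.129119 = $56,455.94.
Effective rate on net proceeds: 56,455.94 / 49,795 − 1 = 0.133767 = 13.38%.

13.38%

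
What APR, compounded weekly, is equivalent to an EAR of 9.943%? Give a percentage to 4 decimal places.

(1 + r/52)^52 − 1 = 0.09943, so 1 + r/52 = 1.09943^(1/52).
r/52 = 0.001825, so r = 0.094878 = 9.4878%.

9.4878%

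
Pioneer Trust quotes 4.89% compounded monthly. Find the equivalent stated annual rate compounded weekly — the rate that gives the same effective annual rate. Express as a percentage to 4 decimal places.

4.8824%

EAR = (1 + 0.0489/12)^12 − 1 = 0.050011.
Solve (1 + r/52)^52 = 1.050011: r/52 = 1.050011^(1/52) − 1 = 0.000939, so r = 0.048824 = 4.8824%.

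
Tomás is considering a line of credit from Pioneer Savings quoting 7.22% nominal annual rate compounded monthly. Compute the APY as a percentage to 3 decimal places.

EAR = (1 + 0.0722/12)^12 − 1.
= (1 + 0.006017)^12 − 1 = 1.074638 − 1 = 7.464%.

7.464%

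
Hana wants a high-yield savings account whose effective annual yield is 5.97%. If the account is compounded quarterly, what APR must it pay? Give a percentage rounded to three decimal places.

5.841%

(1 + r/4)^4 − 1 = 0.0597, so 1 + r/4 = 1.0597^(1/4).
r/4 = 0.014602, so r = 0.058408 = 5.841%.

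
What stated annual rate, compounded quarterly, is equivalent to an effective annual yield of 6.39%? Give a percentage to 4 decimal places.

6.2423%

(1 + r/4)^4 − 1 = 0.0639, so 1 + r/4 = 1.0639^(1/4).
r/4 = 0.015606, so r = 0.062423 = 6.2423%.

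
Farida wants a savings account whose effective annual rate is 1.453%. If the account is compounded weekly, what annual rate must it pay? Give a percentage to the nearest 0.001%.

1.443%

(1 + r/52)^52 − 1 = 0.01453, so 1 + r/52 = 1.01453^(1/52).
r/52 = 0.000277, so r = 0.014427 = 1.443%.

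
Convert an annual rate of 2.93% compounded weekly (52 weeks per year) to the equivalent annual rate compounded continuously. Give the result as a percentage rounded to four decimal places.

EAR = (1 + 0.0293/52)^52 − 1 = 0.029725.
Equivalent continuous rate: r = ln(1 + 0.029725) = 0.029292 = 2.9292%.

2.9292%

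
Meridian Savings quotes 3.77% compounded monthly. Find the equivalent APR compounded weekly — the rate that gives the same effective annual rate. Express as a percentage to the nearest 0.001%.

3.765%

EAR = (1 + 0.0377/12)^12 − 1 = 0.038358.
Solve (1 + r/52)^52 = 1.038358: r/52 = 1.038358^(1/52) − 1 = 0.000724, so r = 0.037655 = 3.765%.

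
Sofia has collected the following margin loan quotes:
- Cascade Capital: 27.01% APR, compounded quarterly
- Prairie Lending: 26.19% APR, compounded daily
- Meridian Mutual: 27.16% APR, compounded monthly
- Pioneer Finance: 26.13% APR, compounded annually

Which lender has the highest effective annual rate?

Cascade Capital: (1 + 0.2701/4)^4 − 1 = 29.871%
Prairie Lending: (1 + 0.2619/365)^365 − 1 = 29.927%
Meridian Mutual: (1 + 0.2716/12)^12 − 1 = 30.810%
Pioneer Finance: compounded annually, EAR = 26.130%
The highest effective annual rate is Meridian Mutual at 30.810%.

Meridian Mutual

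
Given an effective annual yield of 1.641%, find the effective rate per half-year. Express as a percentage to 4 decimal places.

The per-half-year rate i satisfies (1 + i)^2 = 1 + 0.01641.
i = 1.01641^(1/2) − 1 = 0.0081716 = 0.8172%.

0.8172%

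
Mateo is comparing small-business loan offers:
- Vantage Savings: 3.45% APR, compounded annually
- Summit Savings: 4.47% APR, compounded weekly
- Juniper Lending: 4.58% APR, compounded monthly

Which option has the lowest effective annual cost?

Vantage Savings

Vantage Savings: compounded annually, EAR = 3.450%
Summit Savings: (1 + 0.0447/52)^52 − 1 = 4.569%
Juniper Lending: (1 + 0.0458/12)^12 − 1 = 4.677%
The lowest effective annual rate is Vantage Savings at 3.450%.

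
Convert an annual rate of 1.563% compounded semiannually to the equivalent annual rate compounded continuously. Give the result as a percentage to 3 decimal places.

1.557%

EAR = (1 + 0.01563/2)^2 − 1 = 0.015691.
Equivalent continuous rate: r = ln(1 + 0.015691) = 0.015569 = 1.557%.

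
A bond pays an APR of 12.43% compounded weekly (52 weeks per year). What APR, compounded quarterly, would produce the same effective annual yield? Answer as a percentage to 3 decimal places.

EAR = (1 + 0.1243/52)^52 − 1 = 0.132188.
Solve (1 + r/4)^4 = 1.132188: r/4 = 1.132188^(1/4) − 1 = 0.031525, so r = 0.126098 = 12.610%.

12.610%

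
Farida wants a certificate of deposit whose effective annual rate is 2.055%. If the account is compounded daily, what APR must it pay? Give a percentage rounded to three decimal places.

(1 + r/365)^365 − 1 = 0.02055, so 1 + r/365 = 1.02055^(1/365).
r/365 = 0.000056, so r = 0.020342 = 2.034%.

2.034%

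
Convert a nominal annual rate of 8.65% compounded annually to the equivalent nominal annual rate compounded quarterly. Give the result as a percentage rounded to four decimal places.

8.3828%

Compounded annually, EAR = nominal = 0.086500.
Solve (1 + r/4)^4 = 1.086500: r/4 = 1.086500^(1/4) − 1 = 0.020957, so r = 0.083828 = 8.3828%.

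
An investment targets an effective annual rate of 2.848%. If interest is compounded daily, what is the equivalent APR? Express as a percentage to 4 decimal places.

2.8083%

(1 + r/365)^365 − 1 = 0.02848, so 1 + r/365 = 1.02848^(1/365).
r/365 = 0.000077, so r = 0.028083 = 2.8083%.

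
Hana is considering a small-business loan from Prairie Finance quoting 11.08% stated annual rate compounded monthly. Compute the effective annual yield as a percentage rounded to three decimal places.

11.660%

EAR = (1 + 0.1108/12)^12 − 1.
= 1.116604 − 1 = 11.660%.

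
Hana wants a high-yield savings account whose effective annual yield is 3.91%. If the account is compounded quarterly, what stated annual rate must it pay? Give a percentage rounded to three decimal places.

3.854%

(1 + r/4)^4 − 1 = 0.0391, so 1 + r/4 = 1.0391^(1/4).
r/4 = 0.009635, so r = 0.038539 = 3.854%.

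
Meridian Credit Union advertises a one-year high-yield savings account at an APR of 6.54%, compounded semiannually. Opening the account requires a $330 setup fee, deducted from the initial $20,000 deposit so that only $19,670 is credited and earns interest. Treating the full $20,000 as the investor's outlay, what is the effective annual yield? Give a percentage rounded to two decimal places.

4.89%

Value after one year: 19,670 × (1 + 0.0654/2)^2 = 19,670 × 1.066469 = $20,977.45.
Effective yield on the $20,000 outlay: 20,977.45 / 20,000 − 1 = 0.048873 = 4.89%.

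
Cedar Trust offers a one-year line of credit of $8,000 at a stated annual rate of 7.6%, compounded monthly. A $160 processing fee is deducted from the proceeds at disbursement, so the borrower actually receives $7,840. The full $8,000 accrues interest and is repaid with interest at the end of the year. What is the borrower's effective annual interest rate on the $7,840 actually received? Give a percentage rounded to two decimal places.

Amount owed after one year: 8,000 × (1 + 0.076/12)^12 = 8,000 × 1.078704 = $8,629.63.
Effective rate on net proceeds: 8,629.63 / 7,840 − 1 = 0.100718 = 10.07%.

10.07%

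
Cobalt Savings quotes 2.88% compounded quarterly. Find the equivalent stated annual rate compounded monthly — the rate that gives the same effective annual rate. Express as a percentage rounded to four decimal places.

EAR = (1 + 0.0288/4)^4 − 1 = 0.029113.
Solve (1 + r/12)^12 = 1.029113: r/12 = 1.029113^(1/12) − 1 = 0.002394, so r = 0.028731 = 2.8731%.

2.8731%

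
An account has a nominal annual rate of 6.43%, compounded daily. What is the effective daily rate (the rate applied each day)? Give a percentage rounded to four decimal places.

0.0176%

With a nominal annual rate compounded daily, the periodic rate is the nominal rate divided by 365.
i = 0.0643 / 365 = 0.0001762 = 0.0176%.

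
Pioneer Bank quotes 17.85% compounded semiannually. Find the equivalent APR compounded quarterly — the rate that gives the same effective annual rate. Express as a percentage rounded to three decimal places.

EAR = (1 + 0.1785/2)^2 − 1 = 0.186466.
Solve (1 + r/4)^4 = 1.186466: r/4 = 1.186466^(1/4) − 1 = 0.043671, so r = 0.174686 = 17.469%.

17.469%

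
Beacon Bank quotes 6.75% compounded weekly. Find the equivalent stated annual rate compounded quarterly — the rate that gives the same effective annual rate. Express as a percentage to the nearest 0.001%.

EAR = (1 + 0.0675/52)^52 − 1 = 0.069783.
Solve (1 + r/4)^4 = 1.069783: r/4 = 1.069783^(1/4) − 1 = 0.017007, so r = 0.068028 = 6.803%.

6.803%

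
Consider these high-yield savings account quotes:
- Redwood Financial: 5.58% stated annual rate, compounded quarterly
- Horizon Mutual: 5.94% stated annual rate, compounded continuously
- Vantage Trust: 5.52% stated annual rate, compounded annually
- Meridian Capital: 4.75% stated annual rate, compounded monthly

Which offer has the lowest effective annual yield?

Meridian Capital

Redwood Financial: (1 + 0.0558/4)^4 − 1 = 5.698%
Horizon Mutual: e^0.0594 − 1 = 6.120%
Vantage Trust: compounded annually, EAR = 5.520%
Meridian Capital: (1 + 0.0475/12)^12 − 1 = 4.855%
The lowest effective annual rate is Meridian Capital at 4.855%.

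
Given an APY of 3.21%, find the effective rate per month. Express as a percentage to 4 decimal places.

0.2636%

The per-month rate i satisfies (1 + i)^12 = 1 + 0.0321.
i = 1.0321^(1/12) − 1 = 0.0026364 = 0.2636%.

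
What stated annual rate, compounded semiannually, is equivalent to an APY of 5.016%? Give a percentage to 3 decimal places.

(1 + r/2)^2 − 1 = 0.05016, so 1 + r/2 = 1.05016^(1/2).
r/2 = 0.024773, so r = 0.049546 = 4.955%.

4.955%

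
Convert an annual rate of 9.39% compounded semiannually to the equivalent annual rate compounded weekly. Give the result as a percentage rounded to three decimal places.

9.184%

EAR = (1 + 0.0939/2)^2 − 1 = 0.096104.
Solve (1 + r/52)^52 = 1.096104: r/52 = 1.096104^(1/52) − 1 = 0.001766, so r = 0.091843 = 9.184%.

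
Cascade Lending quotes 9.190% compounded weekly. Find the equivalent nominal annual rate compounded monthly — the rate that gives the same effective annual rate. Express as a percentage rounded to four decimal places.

EAR = (1 + 0.09190/52)^52 − 1 = 0.096166.
Solve (1 + r/12)^12 = 1.096166: r/12 = 1.096166^(1/12) − 1 = 0.007681, so r = 0.092171 = 9.2171%.

9.2171%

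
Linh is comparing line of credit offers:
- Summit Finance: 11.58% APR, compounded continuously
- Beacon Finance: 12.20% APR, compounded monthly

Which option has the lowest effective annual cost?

Summit Finance: e^0.1158 − 1 = 12.277%
Beacon Finance: (1 + 0.1220/12)^12 − 1 = 12.906%
The lowest effective annual rate is Summit Finance at 12.277%.

Summit Finance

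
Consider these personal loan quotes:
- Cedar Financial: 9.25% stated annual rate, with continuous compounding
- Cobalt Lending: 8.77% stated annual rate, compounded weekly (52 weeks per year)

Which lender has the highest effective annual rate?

Cedar Financial: e^0.0925 − 1 = 9.691%
Cobalt Lending: (1 + 0.0877/52)^52 − 1 = 9.158%
The highest effective annual rate is Cedar Financial at 9.691%.

Cedar Financial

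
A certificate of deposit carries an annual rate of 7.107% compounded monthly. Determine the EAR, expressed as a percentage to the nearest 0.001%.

7.343%

EAR = (1 + 0.07107/12)^12 − 1.
= (1 + 0.005923)^12 − 1 = 1.073431 − 1 = 7.343%.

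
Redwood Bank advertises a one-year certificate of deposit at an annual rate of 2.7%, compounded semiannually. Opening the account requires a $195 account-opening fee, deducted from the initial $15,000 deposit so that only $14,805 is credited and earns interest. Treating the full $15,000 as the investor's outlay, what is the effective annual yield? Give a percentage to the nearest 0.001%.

1.383%

Value after one year: 14,805 × (1 + 0.027/2)^2 = 14,805 × 1.027182 = $15,207.43.
Effective yield on the $15,000 outlay: 15,207.43 / 15,000 − 1 = 0.013829 = 1.383%.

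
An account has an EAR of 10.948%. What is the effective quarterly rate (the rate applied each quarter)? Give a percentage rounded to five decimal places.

2.63131%

The per-quarter rate i satisfies (1 + i)^4 = 1 + 0.10948.
i = 1.10948^(1/4) − 1 = 0.0263131 = 2.63131%.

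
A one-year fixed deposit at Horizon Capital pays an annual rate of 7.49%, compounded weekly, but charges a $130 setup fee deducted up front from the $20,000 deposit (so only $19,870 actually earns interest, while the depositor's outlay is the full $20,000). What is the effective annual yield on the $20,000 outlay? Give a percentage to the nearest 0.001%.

7.071%

Value after one year: 19,870 × (1 + 0.0749/52)^52 = 19,870 × 1.077718 = $21,414.26.
Effective yield on the $20,000 outlay: 21,414.26 / 20,000 − 1 = 0.070713 = 7.071%.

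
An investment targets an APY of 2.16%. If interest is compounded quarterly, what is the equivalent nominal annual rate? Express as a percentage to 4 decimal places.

2.1427%

(1 + r/4)^4 − 1 = 0.0216, so 1 + r/4 = 1.0216^(1/4).
r/4 = 0.005357, so r = 0.021427 = 2.1427%.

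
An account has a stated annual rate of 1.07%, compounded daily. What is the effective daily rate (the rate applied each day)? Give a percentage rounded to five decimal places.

0.00293%

With a nominal annual rate compounded daily, the periodic rate is the nominal rate divided by 365.
i = 0.0107 / 365 = 0.0000293 = 0.00293%.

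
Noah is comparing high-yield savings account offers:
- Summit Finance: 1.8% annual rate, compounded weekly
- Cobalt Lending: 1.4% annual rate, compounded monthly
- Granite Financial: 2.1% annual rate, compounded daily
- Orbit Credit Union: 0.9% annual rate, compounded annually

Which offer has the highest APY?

Granite Financial

Summit Finance: (1 + 0.018/52)^52 − 1 = 1.816%
Cobalt Lending: (1 + 0.014/12)^12 − 1 = 1.409%
Granite Financial: (1 + 0.021/365)^365 − 1 = 2.122%
Orbit Credit Union: compounded annually, EAR = 0.900%
The highest effective annual rate is Granite Financial at 2.122%.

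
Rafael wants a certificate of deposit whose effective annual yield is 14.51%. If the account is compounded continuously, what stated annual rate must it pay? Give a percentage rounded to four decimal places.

13.5492%

Continuous: nominal r satisfies e^r − 1 = 0.1451.
r = ln(1 + 0.1451) = ln(1.1451) = 0.135492 = 13.5492%.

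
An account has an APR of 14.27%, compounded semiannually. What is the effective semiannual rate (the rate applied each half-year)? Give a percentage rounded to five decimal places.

7.13500%

With a nominal annual rate compounded semiannually, the periodic rate is the nominal rate divided by 2.
i = 0.1427 / 2 = 0.0713500 = 7.13500%.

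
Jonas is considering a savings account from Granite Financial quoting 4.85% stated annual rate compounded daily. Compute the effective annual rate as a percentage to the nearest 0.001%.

EAR = (1 + 0.0485/365)^365 − 1.
= (1 + 0.000133)^365 − 1 = 1.049692 − 1 = 4.969%.

4.969%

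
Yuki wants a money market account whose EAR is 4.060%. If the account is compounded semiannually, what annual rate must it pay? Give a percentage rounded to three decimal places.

4.020%

(1 + r/2)^2 − 1 = 0.04060, so 1 + r/2 = 1.04060^(1/2).
r/2 = 0.020098, so r = 0.040196 = 4.020%.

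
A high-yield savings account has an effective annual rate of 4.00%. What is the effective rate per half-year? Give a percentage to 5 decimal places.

1.98039%

The per-half-year rate i satisfies (1 + i)^2 = 1 + 0.0400.
i = 1.0400^(1/2) − 1 = 0.0198039 = 1.98039%.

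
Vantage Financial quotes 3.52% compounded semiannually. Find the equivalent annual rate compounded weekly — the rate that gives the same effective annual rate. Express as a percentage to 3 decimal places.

3.491%

EAR = (1 + 0.0352/2)^2 − 1 = 0.035510.
Solve (1 + r/52)^52 = 1.035510: r/52 = 1.035510^(1/52) − 1 = 0.000671, so r = 0.034906 = 3.491%.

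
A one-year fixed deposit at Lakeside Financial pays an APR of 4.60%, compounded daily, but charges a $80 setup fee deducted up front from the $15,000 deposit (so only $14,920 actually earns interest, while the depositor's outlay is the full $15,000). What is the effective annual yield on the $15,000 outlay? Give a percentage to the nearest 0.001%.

Value after one year: 14,920 × (1 + 0.0460/365)^365 = 14,920 × 1.047071 = $15,622.30.
Effective yield on the $15,000 outlay: 15,622.30 / 15,000 − 1 = 0.041487 = 4.149%.

4.149%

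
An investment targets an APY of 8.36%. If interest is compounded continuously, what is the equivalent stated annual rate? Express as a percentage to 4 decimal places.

8.0289%

Continuous: nominal r satisfies e^r − 1 = 0.0836.
r = ln(1 + 0.0836) = ln(1.0836) = 0.080289 = 8.0289%.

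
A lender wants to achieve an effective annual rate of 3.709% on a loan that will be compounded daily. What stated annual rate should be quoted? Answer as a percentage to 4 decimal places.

3.6421%

(1 + r/365)^365 − 1 = 0.03709, so 1 + r/365 = 1.03709^(1/365).
r/365 = 0.000100, so r = 0.036421 = 3.6421%.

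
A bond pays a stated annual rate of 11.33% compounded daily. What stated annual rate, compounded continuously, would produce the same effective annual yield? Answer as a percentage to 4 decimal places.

EAR = (1 + 0.1133/365)^365 − 1 = 0.119948.
Equivalent continuous rate: r = ln(1 + 0.119948) = 0.113282 = 11.3282%.

11.3282%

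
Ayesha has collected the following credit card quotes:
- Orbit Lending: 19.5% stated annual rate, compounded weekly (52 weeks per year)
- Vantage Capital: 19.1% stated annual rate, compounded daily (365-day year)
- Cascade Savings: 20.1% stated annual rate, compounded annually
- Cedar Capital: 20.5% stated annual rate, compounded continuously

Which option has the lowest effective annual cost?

Cascade Savings

Orbit Lending: (1 + 0.195/52)^52 − 1 = 21.487%
Vantage Capital: (1 + 0.191/365)^365 − 1 = 21.040%
Cascade Savings: compounded annually, EAR = 20.100%
Cedar Capital: e^0.205 − 1 = 22.753%
The lowest effective annual rate is Cascade Savings at 20.100%.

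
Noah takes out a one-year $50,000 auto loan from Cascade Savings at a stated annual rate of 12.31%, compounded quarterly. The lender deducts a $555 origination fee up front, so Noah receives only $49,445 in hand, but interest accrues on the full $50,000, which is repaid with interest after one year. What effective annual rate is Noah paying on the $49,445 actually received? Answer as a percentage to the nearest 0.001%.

Amount owed after one year: 50,000 × (1 + 0.1231/4)^4 = 50,000 × 1.128900 = $56,445.00.
Effective rate on net proceeds: 56,445.00 / 49,445 − 1 = 0.141572 = 14.157%.

14.157%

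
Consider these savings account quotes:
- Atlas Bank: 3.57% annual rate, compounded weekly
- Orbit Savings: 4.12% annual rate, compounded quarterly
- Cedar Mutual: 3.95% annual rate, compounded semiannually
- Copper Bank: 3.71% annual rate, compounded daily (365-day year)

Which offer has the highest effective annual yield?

Atlas Bank: (1 + 0.0357/52)^52 − 1 = 3.633%
Orbit Savings: (1 + 0.0412/4)^4 − 1 = 4.184%
Cedar Mutual: (1 + 0.0395/2)^2 − 1 = 3.989%
Copper Bank: (1 + 0.0371/365)^365 − 1 = 3.779%
The highest effective annual rate is Orbit Savings at 4.184%.

Orbit Savings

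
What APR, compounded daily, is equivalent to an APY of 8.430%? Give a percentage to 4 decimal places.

(1 + r/365)^365 − 1 = 0.08430, so 1 + r/365 = 1.08430^(1/365).
r/365 = 0.000222, so r = 0.080944 = 8.0944%.

8.0944%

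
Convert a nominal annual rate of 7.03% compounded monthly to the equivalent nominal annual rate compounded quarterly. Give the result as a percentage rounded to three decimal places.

7.071%

EAR = (1 + 0.0703/12)^12 − 1 = 0.072610.
Solve (1 + r/4)^4 = 1.072610: r/4 = 1.072610^(1/4) − 1 = 0.017678, so r = 0.070713 = 7.071%.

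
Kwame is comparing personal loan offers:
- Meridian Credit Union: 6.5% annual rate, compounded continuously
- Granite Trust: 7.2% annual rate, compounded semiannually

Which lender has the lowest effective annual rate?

Meridian Credit Union

Meridian Credit Union: e^0.065 − 1 = 6.716%
Granite Trust: (1 + 0.072/2)^2 − 1 = 7.330%
The lowest effective annual rate is Meridian Credit Union at 6.716%.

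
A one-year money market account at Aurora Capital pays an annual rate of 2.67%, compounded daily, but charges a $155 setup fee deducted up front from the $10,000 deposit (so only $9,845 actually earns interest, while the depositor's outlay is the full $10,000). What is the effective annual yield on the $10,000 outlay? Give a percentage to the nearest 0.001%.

Value after one year: 9,845 × (1 + 0.0267/365)^365 = 9,845 × 1.027059 = $10,111.39.
Effective yield on the $10,000 outlay: 10,111.39 / 10,000 − 1 = 0.011139 = 1.114%.

1.114%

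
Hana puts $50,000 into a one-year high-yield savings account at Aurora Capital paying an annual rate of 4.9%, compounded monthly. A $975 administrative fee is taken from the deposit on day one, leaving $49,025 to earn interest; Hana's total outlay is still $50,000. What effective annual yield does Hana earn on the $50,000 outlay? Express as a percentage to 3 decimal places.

Value after one year: 49,025 × (1 + 0.049/12)^12 = 49,025 × 1.050116 = $51,481.92.
Effective yield on the $50,000 outlay: 51,481.92 / 50,000 − 1 = 0.029638 = 2.964%.

2.964%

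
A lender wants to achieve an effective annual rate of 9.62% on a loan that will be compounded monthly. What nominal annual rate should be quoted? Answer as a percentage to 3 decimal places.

(1 + r/12)^12 − 1 = 0.0962, so 1 + r/12 = 1.0962^(1/12).
r/12 = 0.007684, so r = 0.092202 = 9.220%.

9.220%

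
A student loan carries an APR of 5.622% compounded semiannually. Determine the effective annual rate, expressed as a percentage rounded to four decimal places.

EAR = (1 + 0.05622/2)^2 − 1.
= (1 + 0.028110)^2 − 1 = 1.057010 − 1 = 5.7010%.

5.7010%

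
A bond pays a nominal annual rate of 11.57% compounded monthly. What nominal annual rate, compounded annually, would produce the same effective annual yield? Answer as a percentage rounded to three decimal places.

EAR = (1 + 0.1157/12)^12 − 1 = 0.122037.
Compounded annually, the equivalent nominal rate is the EAR itself: 12.204%.

12.204%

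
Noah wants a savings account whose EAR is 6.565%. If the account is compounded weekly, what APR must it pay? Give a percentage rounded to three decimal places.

(1 + r/52)^52 − 1 = 0.06565, so 1 + r/52 = 1.06565^(1/52).
r/52 = 0.001224, so r = 0.063624 = 6.362%.

6.362%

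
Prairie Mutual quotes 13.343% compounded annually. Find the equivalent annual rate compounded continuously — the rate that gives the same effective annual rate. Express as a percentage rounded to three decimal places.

12.525%

Compounded annually, EAR = nominal = 0.133430.
Equivalent continuous rate: r = ln(1 + 0.133430) = 0.125248 = 12.525%.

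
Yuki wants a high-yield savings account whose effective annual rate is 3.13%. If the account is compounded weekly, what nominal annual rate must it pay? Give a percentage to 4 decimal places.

3.0829%

(1 + r/52)^52 − 1 = 0.0313, so 1 + r/52 = 1.0313^(1/52).
r/52 = 0.000593, so r = 0.030829 = 3.0829%.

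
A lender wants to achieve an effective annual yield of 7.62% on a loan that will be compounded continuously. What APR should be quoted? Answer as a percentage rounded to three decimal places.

7.344%

Continuous: nominal r satisfies e^r − 1 = 0.0762.
r = ln(1 + 0.0762) = ln(1.0762) = 0.073436 = 7.344%.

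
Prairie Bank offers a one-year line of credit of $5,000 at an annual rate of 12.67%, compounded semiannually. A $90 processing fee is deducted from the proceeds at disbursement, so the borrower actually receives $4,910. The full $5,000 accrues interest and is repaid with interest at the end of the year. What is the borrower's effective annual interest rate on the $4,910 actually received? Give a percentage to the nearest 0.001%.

Amount owed after one year: 5,000 × (1 + 0.1267/2)^2 = 5,000 × 1.130713 = $5,653.57.
Effective rate on net proceeds: 5,653.57 / 4,910 − 1 = 0.151439 = 15.144%.

15.144%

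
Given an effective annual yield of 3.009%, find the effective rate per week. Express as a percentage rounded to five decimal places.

0.05703%

The per-week rate i satisfies (1 + i)^52 = 1 + 0.03009.
i = 1.03009^(1/52) − 1 = 0.0005703 = 0.05703%.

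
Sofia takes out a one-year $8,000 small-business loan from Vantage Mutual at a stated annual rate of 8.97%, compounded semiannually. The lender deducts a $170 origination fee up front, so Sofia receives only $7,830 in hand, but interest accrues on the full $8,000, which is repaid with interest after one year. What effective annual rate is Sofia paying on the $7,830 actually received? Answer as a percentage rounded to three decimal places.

11.541%

Amount owed after one year: 8,000 × (1 + 0.0897/2)^2 = 8,000 × 1.091712 = $8,733.69.
Effective rate on net proceeds: 8,733.69 / 7,830 − 1 = 0.115414 = 11.541%.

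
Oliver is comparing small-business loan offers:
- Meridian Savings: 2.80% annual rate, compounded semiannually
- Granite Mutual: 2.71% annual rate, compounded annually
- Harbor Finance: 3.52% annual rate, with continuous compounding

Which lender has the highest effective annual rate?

Harbor Finance

Meridian Savings: (1 + 0.0280/2)^2 − 1 = 2.820%
Granite Mutual: compounded annually, EAR = 2.710%
Harbor Finance: e^0.0352 − 1 = 3.583%
The highest effective annual rate is Harbor Finance at 3.583%.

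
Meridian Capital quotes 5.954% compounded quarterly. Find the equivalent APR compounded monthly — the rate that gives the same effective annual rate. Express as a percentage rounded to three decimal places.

EAR = (1 + 0.05954/4)^4 − 1 = 0.060883.
Solve (1 + r/12)^12 = 1.060883: r/12 = 1.060883^(1/12) − 1 = 0.004937, so r = 0.059247 = 5.925%.

5.925%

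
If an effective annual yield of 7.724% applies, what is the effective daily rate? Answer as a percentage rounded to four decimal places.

The per-day rate i satisfies (1 + i)^365 = 1 + 0.07724.
i = 1.07724^(1/365) − 1 = 0.0002039 = 0.0204%.

0.0204%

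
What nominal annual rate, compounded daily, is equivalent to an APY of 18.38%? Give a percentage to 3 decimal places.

16.877%

(1 + r/365)^365 − 1 = 0.1838, so 1 + r/365 = 1.1838^(1/365).
r/365 = 0.000462, so r = 0.168769 = 16.877%.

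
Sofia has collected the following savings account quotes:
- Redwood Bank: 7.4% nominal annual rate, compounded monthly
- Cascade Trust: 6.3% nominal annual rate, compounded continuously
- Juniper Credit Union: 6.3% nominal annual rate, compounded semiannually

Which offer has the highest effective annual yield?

Redwood Bank

Redwood Bank: (1 + 0.074/12)^12 − 1 = 7.656%
Cascade Trust: e^0.063 − 1 = 6.503%
Juniper Credit Union: (1 + 0.063/2)^2 − 1 = 6.399%
The highest effective annual rate is Redwood Bank at 7.656%.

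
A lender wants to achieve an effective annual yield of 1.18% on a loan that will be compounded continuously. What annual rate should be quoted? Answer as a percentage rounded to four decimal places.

1.1731%

Continuous: nominal r satisfies e^r − 1 = 0.0118.
r = ln(1 + 0.0118) = ln(1.0118) = 0.011731 = 1.1731%.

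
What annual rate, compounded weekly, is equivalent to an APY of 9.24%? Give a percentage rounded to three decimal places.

8.845%

(1 + r/52)^52 − 1 = 0.0924, so 1 + r/52 = 1.0924^(1/52).
r/52 = 0.001701, so r = 0.088452 = 8.845%.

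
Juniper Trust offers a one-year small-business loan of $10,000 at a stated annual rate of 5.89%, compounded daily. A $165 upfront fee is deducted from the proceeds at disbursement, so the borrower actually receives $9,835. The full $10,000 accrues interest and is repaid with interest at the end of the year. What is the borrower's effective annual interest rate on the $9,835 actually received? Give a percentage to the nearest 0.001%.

Amount owed after one year: 10,000 × (1 + 0.0589/365)^365 = 10,000 × 1.060664 = $10,606.64.
Effective rate on net proceeds: 10,606.64 / 9,835 − 1 = 0.078459 = 7.846%.

7.846%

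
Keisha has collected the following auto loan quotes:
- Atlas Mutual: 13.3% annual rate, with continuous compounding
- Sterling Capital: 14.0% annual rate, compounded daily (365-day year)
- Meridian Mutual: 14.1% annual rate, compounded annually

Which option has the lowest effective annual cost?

Atlas Mutual: e^0.133 − 1 = 14.225%
Sterling Capital: (1 + 0.140/365)^365 − 1 = 15.024%
Meridian Mutual: compounded annually, EAR = 14.100%
The lowest effective annual rate is Meridian Mutual at 14.100%.

Meridian Mutual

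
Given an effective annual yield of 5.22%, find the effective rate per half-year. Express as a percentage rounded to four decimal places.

The per-half-year rate i satisfies (1 + i)^2 = 1 + 0.0522.
i = 1.0522^(1/2) − 1 = 0.0257680 = 2.5768%.

2.5768%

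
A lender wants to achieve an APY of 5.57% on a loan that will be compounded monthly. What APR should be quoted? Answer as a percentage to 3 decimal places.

(1 + r/12)^12 − 1 = 0.0557, so 1 + r/12 = 1.0557^(1/12).
r/12 = 0.004527, so r = 0.054327 = 5.433%.

5.433%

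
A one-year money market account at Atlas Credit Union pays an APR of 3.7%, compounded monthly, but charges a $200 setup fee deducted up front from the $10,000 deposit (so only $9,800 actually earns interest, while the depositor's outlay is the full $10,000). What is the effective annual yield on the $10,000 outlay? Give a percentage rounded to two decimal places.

1.69%

Value after one year: 9,800 × (1 + 0.037/12)^12 = 9,800 × 1.037634 = $10,168.81.
Effective yield on the $10,000 outlay: 10,168.81 / 10,000 − 1 = 0.016881 = 1.69%.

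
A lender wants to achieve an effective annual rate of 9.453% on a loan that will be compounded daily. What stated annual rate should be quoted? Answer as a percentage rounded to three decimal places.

(1 + r/365)^365 − 1 = 0.09453, so 1 + r/365 = 1.09453^(1/365).
r/365 = 0.000247, so r = 0.090336 = 9.034%.

9.034%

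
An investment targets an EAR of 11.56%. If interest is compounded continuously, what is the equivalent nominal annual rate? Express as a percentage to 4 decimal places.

10.9392%

Continuous: nominal r satisfies e^r − 1 = 0.1156.
r = ln(1 + 0.1156) = ln(1.1156) = 0.109392 = 10.9392%.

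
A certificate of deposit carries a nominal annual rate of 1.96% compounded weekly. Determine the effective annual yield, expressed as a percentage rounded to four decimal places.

1.9790%

EAR = (1 + 0.0196/52)^52 − 1.
= (1 + 0.000377)^52 − 1 = 1.019790 − 1 = 1.9790%.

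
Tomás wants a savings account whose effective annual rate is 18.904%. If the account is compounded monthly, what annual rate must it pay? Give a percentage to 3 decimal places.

(1 + r/12)^12 − 1 = 0.18904, so 1 + r/12 = 1.18904^(1/12).
r/12 = 0.014533, so r = 0.174401 = 17.440%.

17.440%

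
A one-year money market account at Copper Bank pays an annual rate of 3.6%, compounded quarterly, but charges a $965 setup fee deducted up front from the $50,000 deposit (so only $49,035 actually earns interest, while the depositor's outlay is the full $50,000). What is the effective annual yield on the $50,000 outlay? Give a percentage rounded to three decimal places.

Value after one year: 49,035 × (1 + 0.036/4)^4 = 49,035 × 1.036489 = $50,824.23.
Effective yield on the $50,000 outlay: 50,824.23 / 50,000 − 1 = 0.016485 = 1.648%.

1.648%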